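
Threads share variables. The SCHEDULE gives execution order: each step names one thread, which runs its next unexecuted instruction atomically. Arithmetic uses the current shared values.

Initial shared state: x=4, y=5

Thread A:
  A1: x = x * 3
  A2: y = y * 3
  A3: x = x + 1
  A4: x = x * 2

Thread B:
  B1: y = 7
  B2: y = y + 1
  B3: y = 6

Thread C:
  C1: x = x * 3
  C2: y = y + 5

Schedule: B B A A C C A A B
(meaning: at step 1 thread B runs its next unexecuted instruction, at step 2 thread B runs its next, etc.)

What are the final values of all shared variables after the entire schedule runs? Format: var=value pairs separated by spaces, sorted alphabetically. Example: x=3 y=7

Answer: x=74 y=6

Derivation:
Step 1: thread B executes B1 (y = 7). Shared: x=4 y=7. PCs: A@0 B@1 C@0
Step 2: thread B executes B2 (y = y + 1). Shared: x=4 y=8. PCs: A@0 B@2 C@0
Step 3: thread A executes A1 (x = x * 3). Shared: x=12 y=8. PCs: A@1 B@2 C@0
Step 4: thread A executes A2 (y = y * 3). Shared: x=12 y=24. PCs: A@2 B@2 C@0
Step 5: thread C executes C1 (x = x * 3). Shared: x=36 y=24. PCs: A@2 B@2 C@1
Step 6: thread C executes C2 (y = y + 5). Shared: x=36 y=29. PCs: A@2 B@2 C@2
Step 7: thread A executes A3 (x = x + 1). Shared: x=37 y=29. PCs: A@3 B@2 C@2
Step 8: thread A executes A4 (x = x * 2). Shared: x=74 y=29. PCs: A@4 B@2 C@2
Step 9: thread B executes B3 (y = 6). Shared: x=74 y=6. PCs: A@4 B@3 C@2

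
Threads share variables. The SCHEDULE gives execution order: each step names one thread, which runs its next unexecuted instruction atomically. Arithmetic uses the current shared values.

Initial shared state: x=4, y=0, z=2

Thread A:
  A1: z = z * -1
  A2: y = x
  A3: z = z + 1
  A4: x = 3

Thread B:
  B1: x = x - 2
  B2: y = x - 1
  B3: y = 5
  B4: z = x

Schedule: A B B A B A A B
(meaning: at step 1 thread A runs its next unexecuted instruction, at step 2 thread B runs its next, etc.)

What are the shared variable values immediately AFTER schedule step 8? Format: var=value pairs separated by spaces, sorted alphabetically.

Answer: x=3 y=5 z=3

Derivation:
Step 1: thread A executes A1 (z = z * -1). Shared: x=4 y=0 z=-2. PCs: A@1 B@0
Step 2: thread B executes B1 (x = x - 2). Shared: x=2 y=0 z=-2. PCs: A@1 B@1
Step 3: thread B executes B2 (y = x - 1). Shared: x=2 y=1 z=-2. PCs: A@1 B@2
Step 4: thread A executes A2 (y = x). Shared: x=2 y=2 z=-2. PCs: A@2 B@2
Step 5: thread B executes B3 (y = 5). Shared: x=2 y=5 z=-2. PCs: A@2 B@3
Step 6: thread A executes A3 (z = z + 1). Shared: x=2 y=5 z=-1. PCs: A@3 B@3
Step 7: thread A executes A4 (x = 3). Shared: x=3 y=5 z=-1. PCs: A@4 B@3
Step 8: thread B executes B4 (z = x). Shared: x=3 y=5 z=3. PCs: A@4 B@4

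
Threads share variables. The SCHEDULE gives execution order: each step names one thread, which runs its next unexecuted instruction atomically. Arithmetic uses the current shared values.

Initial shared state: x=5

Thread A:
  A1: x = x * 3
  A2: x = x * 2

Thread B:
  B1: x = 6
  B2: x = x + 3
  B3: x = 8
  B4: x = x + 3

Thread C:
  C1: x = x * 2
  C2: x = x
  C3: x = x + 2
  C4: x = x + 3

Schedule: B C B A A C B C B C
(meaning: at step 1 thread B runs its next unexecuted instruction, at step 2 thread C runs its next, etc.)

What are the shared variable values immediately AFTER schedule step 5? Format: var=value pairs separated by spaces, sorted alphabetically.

Answer: x=90

Derivation:
Step 1: thread B executes B1 (x = 6). Shared: x=6. PCs: A@0 B@1 C@0
Step 2: thread C executes C1 (x = x * 2). Shared: x=12. PCs: A@0 B@1 C@1
Step 3: thread B executes B2 (x = x + 3). Shared: x=15. PCs: A@0 B@2 C@1
Step 4: thread A executes A1 (x = x * 3). Shared: x=45. PCs: A@1 B@2 C@1
Step 5: thread A executes A2 (x = x * 2). Shared: x=90. PCs: A@2 B@2 C@1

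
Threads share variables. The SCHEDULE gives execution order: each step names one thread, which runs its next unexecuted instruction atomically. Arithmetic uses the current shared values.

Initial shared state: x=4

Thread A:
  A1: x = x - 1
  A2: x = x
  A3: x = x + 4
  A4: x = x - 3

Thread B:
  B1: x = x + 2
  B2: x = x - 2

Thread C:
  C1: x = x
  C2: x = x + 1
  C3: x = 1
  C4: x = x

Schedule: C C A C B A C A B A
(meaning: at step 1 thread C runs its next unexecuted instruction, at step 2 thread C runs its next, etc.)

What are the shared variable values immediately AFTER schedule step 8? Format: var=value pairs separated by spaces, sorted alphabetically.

Step 1: thread C executes C1 (x = x). Shared: x=4. PCs: A@0 B@0 C@1
Step 2: thread C executes C2 (x = x + 1). Shared: x=5. PCs: A@0 B@0 C@2
Step 3: thread A executes A1 (x = x - 1). Shared: x=4. PCs: A@1 B@0 C@2
Step 4: thread C executes C3 (x = 1). Shared: x=1. PCs: A@1 B@0 C@3
Step 5: thread B executes B1 (x = x + 2). Shared: x=3. PCs: A@1 B@1 C@3
Step 6: thread A executes A2 (x = x). Shared: x=3. PCs: A@2 B@1 C@3
Step 7: thread C executes C4 (x = x). Shared: x=3. PCs: A@2 B@1 C@4
Step 8: thread A executes A3 (x = x + 4). Shared: x=7. PCs: A@3 B@1 C@4

Answer: x=7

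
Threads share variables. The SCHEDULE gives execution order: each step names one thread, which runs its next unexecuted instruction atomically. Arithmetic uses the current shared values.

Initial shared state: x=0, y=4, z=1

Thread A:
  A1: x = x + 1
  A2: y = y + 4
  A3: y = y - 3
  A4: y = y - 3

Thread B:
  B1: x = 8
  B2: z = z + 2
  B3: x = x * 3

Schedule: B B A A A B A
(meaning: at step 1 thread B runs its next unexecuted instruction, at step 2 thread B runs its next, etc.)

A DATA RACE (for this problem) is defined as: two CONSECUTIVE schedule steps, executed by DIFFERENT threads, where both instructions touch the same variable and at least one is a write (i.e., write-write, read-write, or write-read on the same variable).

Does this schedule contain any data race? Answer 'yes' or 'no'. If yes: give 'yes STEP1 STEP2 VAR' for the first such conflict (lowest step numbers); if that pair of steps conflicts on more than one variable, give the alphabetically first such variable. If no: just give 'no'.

Answer: no

Derivation:
Steps 1,2: same thread (B). No race.
Steps 2,3: B(r=z,w=z) vs A(r=x,w=x). No conflict.
Steps 3,4: same thread (A). No race.
Steps 4,5: same thread (A). No race.
Steps 5,6: A(r=y,w=y) vs B(r=x,w=x). No conflict.
Steps 6,7: B(r=x,w=x) vs A(r=y,w=y). No conflict.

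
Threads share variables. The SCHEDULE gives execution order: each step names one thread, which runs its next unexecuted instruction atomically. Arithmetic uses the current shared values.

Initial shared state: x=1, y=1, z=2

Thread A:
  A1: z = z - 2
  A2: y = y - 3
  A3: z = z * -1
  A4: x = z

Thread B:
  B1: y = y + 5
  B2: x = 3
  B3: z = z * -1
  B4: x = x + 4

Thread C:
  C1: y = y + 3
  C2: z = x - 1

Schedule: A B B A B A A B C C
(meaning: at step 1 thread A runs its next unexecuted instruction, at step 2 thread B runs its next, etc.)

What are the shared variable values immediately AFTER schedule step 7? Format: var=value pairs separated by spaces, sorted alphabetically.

Answer: x=0 y=3 z=0

Derivation:
Step 1: thread A executes A1 (z = z - 2). Shared: x=1 y=1 z=0. PCs: A@1 B@0 C@0
Step 2: thread B executes B1 (y = y + 5). Shared: x=1 y=6 z=0. PCs: A@1 B@1 C@0
Step 3: thread B executes B2 (x = 3). Shared: x=3 y=6 z=0. PCs: A@1 B@2 C@0
Step 4: thread A executes A2 (y = y - 3). Shared: x=3 y=3 z=0. PCs: A@2 B@2 C@0
Step 5: thread B executes B3 (z = z * -1). Shared: x=3 y=3 z=0. PCs: A@2 B@3 C@0
Step 6: thread A executes A3 (z = z * -1). Shared: x=3 y=3 z=0. PCs: A@3 B@3 C@0
Step 7: thread A executes A4 (x = z). Shared: x=0 y=3 z=0. PCs: A@4 B@3 C@0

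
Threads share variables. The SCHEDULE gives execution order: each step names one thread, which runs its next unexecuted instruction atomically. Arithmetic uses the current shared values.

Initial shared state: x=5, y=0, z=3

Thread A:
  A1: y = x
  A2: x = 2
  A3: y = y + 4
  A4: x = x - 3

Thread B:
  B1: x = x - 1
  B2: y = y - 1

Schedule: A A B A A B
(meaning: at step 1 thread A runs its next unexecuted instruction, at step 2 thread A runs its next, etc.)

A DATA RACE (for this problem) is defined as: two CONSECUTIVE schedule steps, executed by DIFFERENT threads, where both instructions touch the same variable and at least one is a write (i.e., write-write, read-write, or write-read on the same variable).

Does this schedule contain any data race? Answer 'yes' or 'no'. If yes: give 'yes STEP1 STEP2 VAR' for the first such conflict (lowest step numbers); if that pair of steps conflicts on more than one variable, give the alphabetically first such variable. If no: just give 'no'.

Steps 1,2: same thread (A). No race.
Steps 2,3: A(x = 2) vs B(x = x - 1). RACE on x (W-W).
Steps 3,4: B(r=x,w=x) vs A(r=y,w=y). No conflict.
Steps 4,5: same thread (A). No race.
Steps 5,6: A(r=x,w=x) vs B(r=y,w=y). No conflict.
First conflict at steps 2,3.

Answer: yes 2 3 x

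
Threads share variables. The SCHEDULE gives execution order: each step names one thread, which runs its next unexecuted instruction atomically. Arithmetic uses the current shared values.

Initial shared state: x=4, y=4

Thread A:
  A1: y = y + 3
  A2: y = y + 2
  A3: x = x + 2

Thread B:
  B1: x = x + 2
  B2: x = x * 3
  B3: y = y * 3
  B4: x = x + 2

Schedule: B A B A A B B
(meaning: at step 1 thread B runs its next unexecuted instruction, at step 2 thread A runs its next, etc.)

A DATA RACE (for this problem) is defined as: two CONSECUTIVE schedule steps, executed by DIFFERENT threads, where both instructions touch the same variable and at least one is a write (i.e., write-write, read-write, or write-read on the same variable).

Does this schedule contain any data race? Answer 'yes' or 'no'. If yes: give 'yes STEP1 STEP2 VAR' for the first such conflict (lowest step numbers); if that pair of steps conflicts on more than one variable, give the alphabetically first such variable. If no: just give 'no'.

Steps 1,2: B(r=x,w=x) vs A(r=y,w=y). No conflict.
Steps 2,3: A(r=y,w=y) vs B(r=x,w=x). No conflict.
Steps 3,4: B(r=x,w=x) vs A(r=y,w=y). No conflict.
Steps 4,5: same thread (A). No race.
Steps 5,6: A(r=x,w=x) vs B(r=y,w=y). No conflict.
Steps 6,7: same thread (B). No race.

Answer: no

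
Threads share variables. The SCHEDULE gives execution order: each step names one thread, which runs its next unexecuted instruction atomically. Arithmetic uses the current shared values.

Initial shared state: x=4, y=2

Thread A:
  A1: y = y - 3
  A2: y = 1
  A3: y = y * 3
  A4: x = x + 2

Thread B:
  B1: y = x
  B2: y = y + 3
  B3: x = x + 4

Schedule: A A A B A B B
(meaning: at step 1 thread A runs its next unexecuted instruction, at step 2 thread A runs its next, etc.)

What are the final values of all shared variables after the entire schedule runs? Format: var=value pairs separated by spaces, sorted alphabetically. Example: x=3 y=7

Answer: x=10 y=7

Derivation:
Step 1: thread A executes A1 (y = y - 3). Shared: x=4 y=-1. PCs: A@1 B@0
Step 2: thread A executes A2 (y = 1). Shared: x=4 y=1. PCs: A@2 B@0
Step 3: thread A executes A3 (y = y * 3). Shared: x=4 y=3. PCs: A@3 B@0
Step 4: thread B executes B1 (y = x). Shared: x=4 y=4. PCs: A@3 B@1
Step 5: thread A executes A4 (x = x + 2). Shared: x=6 y=4. PCs: A@4 B@1
Step 6: thread B executes B2 (y = y + 3). Shared: x=6 y=7. PCs: A@4 B@2
Step 7: thread B executes B3 (x = x + 4). Shared: x=10 y=7. PCs: A@4 B@3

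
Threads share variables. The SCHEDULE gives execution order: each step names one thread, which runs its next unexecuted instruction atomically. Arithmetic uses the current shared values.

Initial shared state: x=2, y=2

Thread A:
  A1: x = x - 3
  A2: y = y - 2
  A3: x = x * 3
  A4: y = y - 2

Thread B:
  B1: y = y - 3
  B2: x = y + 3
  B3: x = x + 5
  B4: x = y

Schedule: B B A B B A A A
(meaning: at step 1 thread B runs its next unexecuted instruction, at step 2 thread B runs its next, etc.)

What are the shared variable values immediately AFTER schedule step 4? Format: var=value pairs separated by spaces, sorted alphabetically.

Step 1: thread B executes B1 (y = y - 3). Shared: x=2 y=-1. PCs: A@0 B@1
Step 2: thread B executes B2 (x = y + 3). Shared: x=2 y=-1. PCs: A@0 B@2
Step 3: thread A executes A1 (x = x - 3). Shared: x=-1 y=-1. PCs: A@1 B@2
Step 4: thread B executes B3 (x = x + 5). Shared: x=4 y=-1. PCs: A@1 B@3

Answer: x=4 y=-1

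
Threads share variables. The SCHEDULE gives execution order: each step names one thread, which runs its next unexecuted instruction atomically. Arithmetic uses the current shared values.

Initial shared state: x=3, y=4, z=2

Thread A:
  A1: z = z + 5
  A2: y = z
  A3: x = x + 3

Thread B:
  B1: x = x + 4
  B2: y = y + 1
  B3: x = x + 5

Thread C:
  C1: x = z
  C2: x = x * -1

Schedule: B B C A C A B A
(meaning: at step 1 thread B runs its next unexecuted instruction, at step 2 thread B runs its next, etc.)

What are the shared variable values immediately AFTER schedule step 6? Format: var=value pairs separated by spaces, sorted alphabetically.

Answer: x=-2 y=7 z=7

Derivation:
Step 1: thread B executes B1 (x = x + 4). Shared: x=7 y=4 z=2. PCs: A@0 B@1 C@0
Step 2: thread B executes B2 (y = y + 1). Shared: x=7 y=5 z=2. PCs: A@0 B@2 C@0
Step 3: thread C executes C1 (x = z). Shared: x=2 y=5 z=2. PCs: A@0 B@2 C@1
Step 4: thread A executes A1 (z = z + 5). Shared: x=2 y=5 z=7. PCs: A@1 B@2 C@1
Step 5: thread C executes C2 (x = x * -1). Shared: x=-2 y=5 z=7. PCs: A@1 B@2 C@2
Step 6: thread A executes A2 (y = z). Shared: x=-2 y=7 z=7. PCs: A@2 B@2 C@2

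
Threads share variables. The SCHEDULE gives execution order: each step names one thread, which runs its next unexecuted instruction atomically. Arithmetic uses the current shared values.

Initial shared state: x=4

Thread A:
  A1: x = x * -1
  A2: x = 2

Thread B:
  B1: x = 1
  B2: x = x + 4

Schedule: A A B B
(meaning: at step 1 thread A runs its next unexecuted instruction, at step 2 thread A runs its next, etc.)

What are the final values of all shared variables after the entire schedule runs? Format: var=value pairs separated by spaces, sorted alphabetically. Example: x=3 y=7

Answer: x=5

Derivation:
Step 1: thread A executes A1 (x = x * -1). Shared: x=-4. PCs: A@1 B@0
Step 2: thread A executes A2 (x = 2). Shared: x=2. PCs: A@2 B@0
Step 3: thread B executes B1 (x = 1). Shared: x=1. PCs: A@2 B@1
Step 4: thread B executes B2 (x = x + 4). Shared: x=5. PCs: A@2 B@2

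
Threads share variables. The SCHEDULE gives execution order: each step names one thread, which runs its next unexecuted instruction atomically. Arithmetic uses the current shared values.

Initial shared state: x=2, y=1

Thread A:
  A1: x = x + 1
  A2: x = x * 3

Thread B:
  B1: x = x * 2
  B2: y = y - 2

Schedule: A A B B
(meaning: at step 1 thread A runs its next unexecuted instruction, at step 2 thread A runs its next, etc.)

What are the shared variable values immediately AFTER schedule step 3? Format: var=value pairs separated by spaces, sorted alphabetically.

Step 1: thread A executes A1 (x = x + 1). Shared: x=3 y=1. PCs: A@1 B@0
Step 2: thread A executes A2 (x = x * 3). Shared: x=9 y=1. PCs: A@2 B@0
Step 3: thread B executes B1 (x = x * 2). Shared: x=18 y=1. PCs: A@2 B@1

Answer: x=18 y=1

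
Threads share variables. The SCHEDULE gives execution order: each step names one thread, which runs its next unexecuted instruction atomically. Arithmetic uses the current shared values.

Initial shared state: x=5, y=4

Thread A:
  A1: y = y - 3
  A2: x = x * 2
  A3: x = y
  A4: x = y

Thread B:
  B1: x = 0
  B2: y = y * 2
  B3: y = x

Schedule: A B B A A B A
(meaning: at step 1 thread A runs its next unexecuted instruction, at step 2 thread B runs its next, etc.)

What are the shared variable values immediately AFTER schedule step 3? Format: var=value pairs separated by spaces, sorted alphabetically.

Step 1: thread A executes A1 (y = y - 3). Shared: x=5 y=1. PCs: A@1 B@0
Step 2: thread B executes B1 (x = 0). Shared: x=0 y=1. PCs: A@1 B@1
Step 3: thread B executes B2 (y = y * 2). Shared: x=0 y=2. PCs: A@1 B@2

Answer: x=0 y=2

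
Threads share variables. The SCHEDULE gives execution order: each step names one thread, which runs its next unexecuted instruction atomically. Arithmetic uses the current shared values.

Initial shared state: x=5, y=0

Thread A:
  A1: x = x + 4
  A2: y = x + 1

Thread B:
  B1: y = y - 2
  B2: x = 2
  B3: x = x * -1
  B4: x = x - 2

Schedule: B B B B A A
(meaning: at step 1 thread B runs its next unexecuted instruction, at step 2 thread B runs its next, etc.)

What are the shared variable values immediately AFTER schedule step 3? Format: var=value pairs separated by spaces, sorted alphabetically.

Step 1: thread B executes B1 (y = y - 2). Shared: x=5 y=-2. PCs: A@0 B@1
Step 2: thread B executes B2 (x = 2). Shared: x=2 y=-2. PCs: A@0 B@2
Step 3: thread B executes B3 (x = x * -1). Shared: x=-2 y=-2. PCs: A@0 B@3

Answer: x=-2 y=-2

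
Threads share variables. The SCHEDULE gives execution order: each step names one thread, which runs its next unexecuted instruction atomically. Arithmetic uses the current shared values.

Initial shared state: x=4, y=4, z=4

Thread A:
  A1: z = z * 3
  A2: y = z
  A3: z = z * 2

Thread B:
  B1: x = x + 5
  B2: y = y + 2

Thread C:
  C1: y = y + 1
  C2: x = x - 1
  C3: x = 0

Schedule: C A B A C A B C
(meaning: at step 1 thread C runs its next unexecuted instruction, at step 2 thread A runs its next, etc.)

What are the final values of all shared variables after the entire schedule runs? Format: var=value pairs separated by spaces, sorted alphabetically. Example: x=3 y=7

Step 1: thread C executes C1 (y = y + 1). Shared: x=4 y=5 z=4. PCs: A@0 B@0 C@1
Step 2: thread A executes A1 (z = z * 3). Shared: x=4 y=5 z=12. PCs: A@1 B@0 C@1
Step 3: thread B executes B1 (x = x + 5). Shared: x=9 y=5 z=12. PCs: A@1 B@1 C@1
Step 4: thread A executes A2 (y = z). Shared: x=9 y=12 z=12. PCs: A@2 B@1 C@1
Step 5: thread C executes C2 (x = x - 1). Shared: x=8 y=12 z=12. PCs: A@2 B@1 C@2
Step 6: thread A executes A3 (z = z * 2). Shared: x=8 y=12 z=24. PCs: A@3 B@1 C@2
Step 7: thread B executes B2 (y = y + 2). Shared: x=8 y=14 z=24. PCs: A@3 B@2 C@2
Step 8: thread C executes C3 (x = 0). Shared: x=0 y=14 z=24. PCs: A@3 B@2 C@3

Answer: x=0 y=14 z=24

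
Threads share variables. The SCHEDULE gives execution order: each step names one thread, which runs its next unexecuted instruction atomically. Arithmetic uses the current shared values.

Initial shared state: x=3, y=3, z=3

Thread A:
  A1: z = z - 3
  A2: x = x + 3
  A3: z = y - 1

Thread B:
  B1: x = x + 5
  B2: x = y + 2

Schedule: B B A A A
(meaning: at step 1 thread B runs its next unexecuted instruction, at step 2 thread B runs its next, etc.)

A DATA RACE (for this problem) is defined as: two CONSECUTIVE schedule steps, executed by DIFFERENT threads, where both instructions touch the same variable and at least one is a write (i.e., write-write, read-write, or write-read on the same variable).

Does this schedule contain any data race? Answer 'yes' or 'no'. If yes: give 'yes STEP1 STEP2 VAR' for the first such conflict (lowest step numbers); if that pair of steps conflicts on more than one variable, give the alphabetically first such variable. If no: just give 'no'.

Answer: no

Derivation:
Steps 1,2: same thread (B). No race.
Steps 2,3: B(r=y,w=x) vs A(r=z,w=z). No conflict.
Steps 3,4: same thread (A). No race.
Steps 4,5: same thread (A). No race.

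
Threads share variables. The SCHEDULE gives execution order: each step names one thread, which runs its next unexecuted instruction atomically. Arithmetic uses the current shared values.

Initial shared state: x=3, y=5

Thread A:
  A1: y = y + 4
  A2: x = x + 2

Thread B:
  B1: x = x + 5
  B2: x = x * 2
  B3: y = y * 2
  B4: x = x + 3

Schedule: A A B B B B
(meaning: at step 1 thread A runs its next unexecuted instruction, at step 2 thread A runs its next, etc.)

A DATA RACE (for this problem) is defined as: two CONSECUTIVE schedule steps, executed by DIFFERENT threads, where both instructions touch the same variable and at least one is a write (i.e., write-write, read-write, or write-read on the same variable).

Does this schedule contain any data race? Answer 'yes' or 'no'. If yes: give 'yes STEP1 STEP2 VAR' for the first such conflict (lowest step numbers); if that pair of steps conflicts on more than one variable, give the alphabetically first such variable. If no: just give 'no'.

Steps 1,2: same thread (A). No race.
Steps 2,3: A(x = x + 2) vs B(x = x + 5). RACE on x (W-W).
Steps 3,4: same thread (B). No race.
Steps 4,5: same thread (B). No race.
Steps 5,6: same thread (B). No race.
First conflict at steps 2,3.

Answer: yes 2 3 x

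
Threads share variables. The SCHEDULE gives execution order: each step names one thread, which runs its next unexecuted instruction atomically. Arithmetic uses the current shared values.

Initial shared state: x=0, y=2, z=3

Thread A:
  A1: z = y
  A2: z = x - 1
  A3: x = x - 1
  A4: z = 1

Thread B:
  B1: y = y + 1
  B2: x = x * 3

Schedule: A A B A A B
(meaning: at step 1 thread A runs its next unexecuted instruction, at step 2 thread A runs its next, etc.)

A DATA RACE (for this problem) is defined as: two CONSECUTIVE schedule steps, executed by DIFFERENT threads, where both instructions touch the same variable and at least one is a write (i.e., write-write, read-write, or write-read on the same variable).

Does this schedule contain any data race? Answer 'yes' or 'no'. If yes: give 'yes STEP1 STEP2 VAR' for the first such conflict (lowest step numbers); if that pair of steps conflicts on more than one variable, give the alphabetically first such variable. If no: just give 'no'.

Answer: no

Derivation:
Steps 1,2: same thread (A). No race.
Steps 2,3: A(r=x,w=z) vs B(r=y,w=y). No conflict.
Steps 3,4: B(r=y,w=y) vs A(r=x,w=x). No conflict.
Steps 4,5: same thread (A). No race.
Steps 5,6: A(r=-,w=z) vs B(r=x,w=x). No conflict.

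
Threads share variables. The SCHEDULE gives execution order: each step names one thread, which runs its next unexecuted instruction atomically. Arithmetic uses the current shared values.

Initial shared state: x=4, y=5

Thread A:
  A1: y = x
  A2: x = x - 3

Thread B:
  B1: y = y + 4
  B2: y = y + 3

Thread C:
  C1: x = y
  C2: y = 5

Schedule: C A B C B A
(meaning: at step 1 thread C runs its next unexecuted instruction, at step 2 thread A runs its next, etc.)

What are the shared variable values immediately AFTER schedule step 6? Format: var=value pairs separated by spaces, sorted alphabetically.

Answer: x=2 y=8

Derivation:
Step 1: thread C executes C1 (x = y). Shared: x=5 y=5. PCs: A@0 B@0 C@1
Step 2: thread A executes A1 (y = x). Shared: x=5 y=5. PCs: A@1 B@0 C@1
Step 3: thread B executes B1 (y = y + 4). Shared: x=5 y=9. PCs: A@1 B@1 C@1
Step 4: thread C executes C2 (y = 5). Shared: x=5 y=5. PCs: A@1 B@1 C@2
Step 5: thread B executes B2 (y = y + 3). Shared: x=5 y=8. PCs: A@1 B@2 C@2
Step 6: thread A executes A2 (x = x - 3). Shared: x=2 y=8. PCs: A@2 B@2 C@2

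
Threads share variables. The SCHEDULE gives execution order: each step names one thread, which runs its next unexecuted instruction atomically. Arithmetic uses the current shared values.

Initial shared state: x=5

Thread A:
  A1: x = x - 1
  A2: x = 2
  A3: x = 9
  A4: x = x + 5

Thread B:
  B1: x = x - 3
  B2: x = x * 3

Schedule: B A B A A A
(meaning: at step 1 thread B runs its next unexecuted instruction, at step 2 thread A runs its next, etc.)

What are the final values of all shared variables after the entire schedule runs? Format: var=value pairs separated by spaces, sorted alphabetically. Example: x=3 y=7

Answer: x=14

Derivation:
Step 1: thread B executes B1 (x = x - 3). Shared: x=2. PCs: A@0 B@1
Step 2: thread A executes A1 (x = x - 1). Shared: x=1. PCs: A@1 B@1
Step 3: thread B executes B2 (x = x * 3). Shared: x=3. PCs: A@1 B@2
Step 4: thread A executes A2 (x = 2). Shared: x=2. PCs: A@2 B@2
Step 5: thread A executes A3 (x = 9). Shared: x=9. PCs: A@3 B@2
Step 6: thread A executes A4 (x = x + 5). Shared: x=14. PCs: A@4 B@2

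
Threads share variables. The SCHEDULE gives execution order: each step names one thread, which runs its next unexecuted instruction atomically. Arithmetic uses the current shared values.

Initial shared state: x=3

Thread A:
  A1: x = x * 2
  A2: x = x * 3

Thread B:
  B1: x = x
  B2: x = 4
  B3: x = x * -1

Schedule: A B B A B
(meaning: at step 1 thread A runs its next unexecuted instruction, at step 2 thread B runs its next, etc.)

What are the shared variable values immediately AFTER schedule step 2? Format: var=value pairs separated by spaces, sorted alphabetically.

Answer: x=6

Derivation:
Step 1: thread A executes A1 (x = x * 2). Shared: x=6. PCs: A@1 B@0
Step 2: thread B executes B1 (x = x). Shared: x=6. PCs: A@1 B@1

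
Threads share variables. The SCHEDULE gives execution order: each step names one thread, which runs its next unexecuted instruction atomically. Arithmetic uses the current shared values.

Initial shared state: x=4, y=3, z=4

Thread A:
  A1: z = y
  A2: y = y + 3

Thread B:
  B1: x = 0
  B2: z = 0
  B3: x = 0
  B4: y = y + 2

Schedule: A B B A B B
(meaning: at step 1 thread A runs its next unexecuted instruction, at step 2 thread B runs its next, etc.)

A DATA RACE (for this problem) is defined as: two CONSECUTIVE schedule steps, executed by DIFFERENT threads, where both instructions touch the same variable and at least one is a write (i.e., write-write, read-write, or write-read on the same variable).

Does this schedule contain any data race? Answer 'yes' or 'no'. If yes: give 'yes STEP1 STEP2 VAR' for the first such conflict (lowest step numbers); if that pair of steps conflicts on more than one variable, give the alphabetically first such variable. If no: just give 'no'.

Answer: no

Derivation:
Steps 1,2: A(r=y,w=z) vs B(r=-,w=x). No conflict.
Steps 2,3: same thread (B). No race.
Steps 3,4: B(r=-,w=z) vs A(r=y,w=y). No conflict.
Steps 4,5: A(r=y,w=y) vs B(r=-,w=x). No conflict.
Steps 5,6: same thread (B). No race.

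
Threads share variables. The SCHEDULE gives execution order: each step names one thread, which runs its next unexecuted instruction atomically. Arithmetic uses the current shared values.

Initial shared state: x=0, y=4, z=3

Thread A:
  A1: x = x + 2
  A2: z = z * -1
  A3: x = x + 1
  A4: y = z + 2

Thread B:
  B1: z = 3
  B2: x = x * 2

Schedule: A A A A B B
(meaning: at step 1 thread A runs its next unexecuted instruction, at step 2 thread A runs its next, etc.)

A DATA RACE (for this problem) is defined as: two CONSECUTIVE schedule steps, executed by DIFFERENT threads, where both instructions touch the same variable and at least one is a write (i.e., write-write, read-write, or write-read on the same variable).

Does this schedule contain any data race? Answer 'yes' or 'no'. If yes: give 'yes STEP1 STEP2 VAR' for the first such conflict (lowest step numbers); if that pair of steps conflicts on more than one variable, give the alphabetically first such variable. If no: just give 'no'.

Steps 1,2: same thread (A). No race.
Steps 2,3: same thread (A). No race.
Steps 3,4: same thread (A). No race.
Steps 4,5: A(y = z + 2) vs B(z = 3). RACE on z (R-W).
Steps 5,6: same thread (B). No race.
First conflict at steps 4,5.

Answer: yes 4 5 z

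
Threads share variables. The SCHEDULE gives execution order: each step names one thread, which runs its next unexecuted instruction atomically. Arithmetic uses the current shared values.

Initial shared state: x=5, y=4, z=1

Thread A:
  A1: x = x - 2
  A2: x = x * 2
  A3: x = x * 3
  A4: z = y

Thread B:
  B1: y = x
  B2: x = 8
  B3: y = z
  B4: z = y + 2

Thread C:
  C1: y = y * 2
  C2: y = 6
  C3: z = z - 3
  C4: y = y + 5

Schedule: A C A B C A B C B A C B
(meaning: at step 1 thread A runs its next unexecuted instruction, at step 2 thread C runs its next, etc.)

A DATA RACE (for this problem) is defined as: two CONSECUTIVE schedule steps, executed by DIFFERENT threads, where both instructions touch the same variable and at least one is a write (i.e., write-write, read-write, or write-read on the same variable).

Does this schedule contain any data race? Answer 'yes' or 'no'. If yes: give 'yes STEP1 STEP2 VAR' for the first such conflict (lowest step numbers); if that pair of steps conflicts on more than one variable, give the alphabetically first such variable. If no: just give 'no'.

Answer: yes 3 4 x

Derivation:
Steps 1,2: A(r=x,w=x) vs C(r=y,w=y). No conflict.
Steps 2,3: C(r=y,w=y) vs A(r=x,w=x). No conflict.
Steps 3,4: A(x = x * 2) vs B(y = x). RACE on x (W-R).
Steps 4,5: B(y = x) vs C(y = 6). RACE on y (W-W).
Steps 5,6: C(r=-,w=y) vs A(r=x,w=x). No conflict.
Steps 6,7: A(x = x * 3) vs B(x = 8). RACE on x (W-W).
Steps 7,8: B(r=-,w=x) vs C(r=z,w=z). No conflict.
Steps 8,9: C(z = z - 3) vs B(y = z). RACE on z (W-R).
Steps 9,10: B(y = z) vs A(z = y). RACE on y (W-R), z (R-W). Multiple vars; alphabetically first is y.
Steps 10,11: A(z = y) vs C(y = y + 5). RACE on y (R-W).
Steps 11,12: C(y = y + 5) vs B(z = y + 2). RACE on y (W-R).
First conflict at steps 3,4.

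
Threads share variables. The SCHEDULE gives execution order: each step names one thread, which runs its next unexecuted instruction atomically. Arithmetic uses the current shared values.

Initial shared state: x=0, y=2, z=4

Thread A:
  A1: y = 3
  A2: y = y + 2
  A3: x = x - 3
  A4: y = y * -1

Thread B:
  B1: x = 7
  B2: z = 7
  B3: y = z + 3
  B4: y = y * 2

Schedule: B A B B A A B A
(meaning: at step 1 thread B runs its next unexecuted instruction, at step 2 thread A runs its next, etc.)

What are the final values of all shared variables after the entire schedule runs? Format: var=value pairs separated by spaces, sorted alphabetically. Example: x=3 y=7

Step 1: thread B executes B1 (x = 7). Shared: x=7 y=2 z=4. PCs: A@0 B@1
Step 2: thread A executes A1 (y = 3). Shared: x=7 y=3 z=4. PCs: A@1 B@1
Step 3: thread B executes B2 (z = 7). Shared: x=7 y=3 z=7. PCs: A@1 B@2
Step 4: thread B executes B3 (y = z + 3). Shared: x=7 y=10 z=7. PCs: A@1 B@3
Step 5: thread A executes A2 (y = y + 2). Shared: x=7 y=12 z=7. PCs: A@2 B@3
Step 6: thread A executes A3 (x = x - 3). Shared: x=4 y=12 z=7. PCs: A@3 B@3
Step 7: thread B executes B4 (y = y * 2). Shared: x=4 y=24 z=7. PCs: A@3 B@4
Step 8: thread A executes A4 (y = y * -1). Shared: x=4 y=-24 z=7. PCs: A@4 B@4

Answer: x=4 y=-24 z=7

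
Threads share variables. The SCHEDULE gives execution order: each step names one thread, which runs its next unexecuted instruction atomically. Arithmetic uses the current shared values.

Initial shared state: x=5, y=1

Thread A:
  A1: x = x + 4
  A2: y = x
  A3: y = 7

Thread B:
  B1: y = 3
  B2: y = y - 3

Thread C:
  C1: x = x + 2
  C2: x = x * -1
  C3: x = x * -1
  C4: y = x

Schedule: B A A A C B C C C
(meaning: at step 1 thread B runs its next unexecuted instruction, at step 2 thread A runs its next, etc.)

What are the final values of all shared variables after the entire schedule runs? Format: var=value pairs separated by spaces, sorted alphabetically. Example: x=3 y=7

Answer: x=11 y=11

Derivation:
Step 1: thread B executes B1 (y = 3). Shared: x=5 y=3. PCs: A@0 B@1 C@0
Step 2: thread A executes A1 (x = x + 4). Shared: x=9 y=3. PCs: A@1 B@1 C@0
Step 3: thread A executes A2 (y = x). Shared: x=9 y=9. PCs: A@2 B@1 C@0
Step 4: thread A executes A3 (y = 7). Shared: x=9 y=7. PCs: A@3 B@1 C@0
Step 5: thread C executes C1 (x = x + 2). Shared: x=11 y=7. PCs: A@3 B@1 C@1
Step 6: thread B executes B2 (y = y - 3). Shared: x=11 y=4. PCs: A@3 B@2 C@1
Step 7: thread C executes C2 (x = x * -1). Shared: x=-11 y=4. PCs: A@3 B@2 C@2
Step 8: thread C executes C3 (x = x * -1). Shared: x=11 y=4. PCs: A@3 B@2 C@3
Step 9: thread C executes C4 (y = x). Shared: x=11 y=11. PCs: A@3 B@2 C@4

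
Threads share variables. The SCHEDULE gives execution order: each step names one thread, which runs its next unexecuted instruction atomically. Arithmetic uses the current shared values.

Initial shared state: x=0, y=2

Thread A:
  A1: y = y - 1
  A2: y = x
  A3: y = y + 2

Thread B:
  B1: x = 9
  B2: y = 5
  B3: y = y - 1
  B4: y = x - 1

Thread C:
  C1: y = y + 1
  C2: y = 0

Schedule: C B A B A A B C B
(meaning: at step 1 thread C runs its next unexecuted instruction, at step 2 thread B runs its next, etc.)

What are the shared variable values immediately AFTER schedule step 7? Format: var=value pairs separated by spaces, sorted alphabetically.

Step 1: thread C executes C1 (y = y + 1). Shared: x=0 y=3. PCs: A@0 B@0 C@1
Step 2: thread B executes B1 (x = 9). Shared: x=9 y=3. PCs: A@0 B@1 C@1
Step 3: thread A executes A1 (y = y - 1). Shared: x=9 y=2. PCs: A@1 B@1 C@1
Step 4: thread B executes B2 (y = 5). Shared: x=9 y=5. PCs: A@1 B@2 C@1
Step 5: thread A executes A2 (y = x). Shared: x=9 y=9. PCs: A@2 B@2 C@1
Step 6: thread A executes A3 (y = y + 2). Shared: x=9 y=11. PCs: A@3 B@2 C@1
Step 7: thread B executes B3 (y = y - 1). Shared: x=9 y=10. PCs: A@3 B@3 C@1

Answer: x=9 y=10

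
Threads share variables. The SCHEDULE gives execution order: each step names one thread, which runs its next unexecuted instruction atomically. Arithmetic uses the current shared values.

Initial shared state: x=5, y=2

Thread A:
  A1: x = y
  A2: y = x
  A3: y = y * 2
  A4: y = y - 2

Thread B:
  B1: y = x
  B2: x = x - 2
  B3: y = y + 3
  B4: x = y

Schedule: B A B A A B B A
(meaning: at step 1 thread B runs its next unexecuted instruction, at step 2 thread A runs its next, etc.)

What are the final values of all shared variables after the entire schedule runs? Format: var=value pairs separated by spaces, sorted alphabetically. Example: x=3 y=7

Answer: x=9 y=7

Derivation:
Step 1: thread B executes B1 (y = x). Shared: x=5 y=5. PCs: A@0 B@1
Step 2: thread A executes A1 (x = y). Shared: x=5 y=5. PCs: A@1 B@1
Step 3: thread B executes B2 (x = x - 2). Shared: x=3 y=5. PCs: A@1 B@2
Step 4: thread A executes A2 (y = x). Shared: x=3 y=3. PCs: A@2 B@2
Step 5: thread A executes A3 (y = y * 2). Shared: x=3 y=6. PCs: A@3 B@2
Step 6: thread B executes B3 (y = y + 3). Shared: x=3 y=9. PCs: A@3 B@3
Step 7: thread B executes B4 (x = y). Shared: x=9 y=9. PCs: A@3 B@4
Step 8: thread A executes A4 (y = y - 2). Shared: x=9 y=7. PCs: A@4 B@4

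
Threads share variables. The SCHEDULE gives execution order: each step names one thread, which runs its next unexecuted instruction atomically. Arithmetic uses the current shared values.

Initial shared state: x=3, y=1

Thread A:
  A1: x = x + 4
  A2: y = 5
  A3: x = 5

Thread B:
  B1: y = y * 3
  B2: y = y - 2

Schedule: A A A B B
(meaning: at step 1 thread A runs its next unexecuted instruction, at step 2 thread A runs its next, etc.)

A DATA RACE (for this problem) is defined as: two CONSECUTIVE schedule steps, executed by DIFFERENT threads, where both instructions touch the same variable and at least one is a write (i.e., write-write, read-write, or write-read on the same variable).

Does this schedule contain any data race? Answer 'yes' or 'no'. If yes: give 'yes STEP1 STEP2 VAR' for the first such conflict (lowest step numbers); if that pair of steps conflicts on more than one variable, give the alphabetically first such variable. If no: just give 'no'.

Steps 1,2: same thread (A). No race.
Steps 2,3: same thread (A). No race.
Steps 3,4: A(r=-,w=x) vs B(r=y,w=y). No conflict.
Steps 4,5: same thread (B). No race.

Answer: no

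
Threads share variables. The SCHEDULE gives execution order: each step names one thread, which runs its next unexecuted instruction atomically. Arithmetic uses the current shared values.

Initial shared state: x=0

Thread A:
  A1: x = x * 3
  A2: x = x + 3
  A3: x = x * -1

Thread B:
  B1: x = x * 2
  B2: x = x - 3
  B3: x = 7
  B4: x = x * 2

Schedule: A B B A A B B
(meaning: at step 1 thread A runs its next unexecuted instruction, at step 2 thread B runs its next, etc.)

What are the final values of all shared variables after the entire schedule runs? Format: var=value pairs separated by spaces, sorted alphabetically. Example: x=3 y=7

Step 1: thread A executes A1 (x = x * 3). Shared: x=0. PCs: A@1 B@0
Step 2: thread B executes B1 (x = x * 2). Shared: x=0. PCs: A@1 B@1
Step 3: thread B executes B2 (x = x - 3). Shared: x=-3. PCs: A@1 B@2
Step 4: thread A executes A2 (x = x + 3). Shared: x=0. PCs: A@2 B@2
Step 5: thread A executes A3 (x = x * -1). Shared: x=0. PCs: A@3 B@2
Step 6: thread B executes B3 (x = 7). Shared: x=7. PCs: A@3 B@3
Step 7: thread B executes B4 (x = x * 2). Shared: x=14. PCs: A@3 B@4

Answer: x=14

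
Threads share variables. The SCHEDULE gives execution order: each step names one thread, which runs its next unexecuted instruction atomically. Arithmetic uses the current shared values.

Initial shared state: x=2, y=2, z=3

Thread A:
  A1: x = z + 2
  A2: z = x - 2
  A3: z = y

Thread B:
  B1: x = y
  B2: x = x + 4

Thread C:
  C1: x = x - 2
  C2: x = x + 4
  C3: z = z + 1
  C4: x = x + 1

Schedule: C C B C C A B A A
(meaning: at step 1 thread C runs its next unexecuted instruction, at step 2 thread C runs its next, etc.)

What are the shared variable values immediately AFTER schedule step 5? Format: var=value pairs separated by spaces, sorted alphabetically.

Answer: x=3 y=2 z=4

Derivation:
Step 1: thread C executes C1 (x = x - 2). Shared: x=0 y=2 z=3. PCs: A@0 B@0 C@1
Step 2: thread C executes C2 (x = x + 4). Shared: x=4 y=2 z=3. PCs: A@0 B@0 C@2
Step 3: thread B executes B1 (x = y). Shared: x=2 y=2 z=3. PCs: A@0 B@1 C@2
Step 4: thread C executes C3 (z = z + 1). Shared: x=2 y=2 z=4. PCs: A@0 B@1 C@3
Step 5: thread C executes C4 (x = x + 1). Shared: x=3 y=2 z=4. PCs: A@0 B@1 C@4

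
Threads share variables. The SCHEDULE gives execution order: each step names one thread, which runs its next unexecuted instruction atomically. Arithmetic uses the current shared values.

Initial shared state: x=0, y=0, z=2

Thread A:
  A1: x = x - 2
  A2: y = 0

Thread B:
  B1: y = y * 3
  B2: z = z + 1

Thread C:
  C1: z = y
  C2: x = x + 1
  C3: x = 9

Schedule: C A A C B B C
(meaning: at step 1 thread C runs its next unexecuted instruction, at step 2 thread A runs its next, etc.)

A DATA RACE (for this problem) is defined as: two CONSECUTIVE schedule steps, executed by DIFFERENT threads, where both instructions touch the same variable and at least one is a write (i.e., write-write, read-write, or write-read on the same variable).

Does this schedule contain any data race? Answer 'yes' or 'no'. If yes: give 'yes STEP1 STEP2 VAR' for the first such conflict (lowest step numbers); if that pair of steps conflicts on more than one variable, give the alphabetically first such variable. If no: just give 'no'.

Steps 1,2: C(r=y,w=z) vs A(r=x,w=x). No conflict.
Steps 2,3: same thread (A). No race.
Steps 3,4: A(r=-,w=y) vs C(r=x,w=x). No conflict.
Steps 4,5: C(r=x,w=x) vs B(r=y,w=y). No conflict.
Steps 5,6: same thread (B). No race.
Steps 6,7: B(r=z,w=z) vs C(r=-,w=x). No conflict.

Answer: no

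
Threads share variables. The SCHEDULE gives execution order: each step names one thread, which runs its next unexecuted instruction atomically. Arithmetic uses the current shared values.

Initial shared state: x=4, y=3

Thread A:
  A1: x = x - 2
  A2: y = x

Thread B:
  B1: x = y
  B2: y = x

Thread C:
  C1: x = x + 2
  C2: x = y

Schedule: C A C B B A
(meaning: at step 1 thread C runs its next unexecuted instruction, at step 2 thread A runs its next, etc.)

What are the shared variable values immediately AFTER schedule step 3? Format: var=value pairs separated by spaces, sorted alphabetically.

Step 1: thread C executes C1 (x = x + 2). Shared: x=6 y=3. PCs: A@0 B@0 C@1
Step 2: thread A executes A1 (x = x - 2). Shared: x=4 y=3. PCs: A@1 B@0 C@1
Step 3: thread C executes C2 (x = y). Shared: x=3 y=3. PCs: A@1 B@0 C@2

Answer: x=3 y=3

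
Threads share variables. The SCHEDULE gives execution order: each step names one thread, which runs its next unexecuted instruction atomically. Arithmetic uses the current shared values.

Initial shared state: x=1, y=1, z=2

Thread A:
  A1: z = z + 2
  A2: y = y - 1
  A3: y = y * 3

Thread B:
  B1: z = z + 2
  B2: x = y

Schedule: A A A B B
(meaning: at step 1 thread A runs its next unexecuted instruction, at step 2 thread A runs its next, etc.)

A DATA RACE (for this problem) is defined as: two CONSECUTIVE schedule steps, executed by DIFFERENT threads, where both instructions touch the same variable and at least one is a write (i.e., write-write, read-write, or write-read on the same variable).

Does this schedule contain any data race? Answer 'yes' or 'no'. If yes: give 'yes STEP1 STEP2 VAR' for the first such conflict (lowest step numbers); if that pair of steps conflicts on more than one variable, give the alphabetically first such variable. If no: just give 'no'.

Steps 1,2: same thread (A). No race.
Steps 2,3: same thread (A). No race.
Steps 3,4: A(r=y,w=y) vs B(r=z,w=z). No conflict.
Steps 4,5: same thread (B). No race.

Answer: no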